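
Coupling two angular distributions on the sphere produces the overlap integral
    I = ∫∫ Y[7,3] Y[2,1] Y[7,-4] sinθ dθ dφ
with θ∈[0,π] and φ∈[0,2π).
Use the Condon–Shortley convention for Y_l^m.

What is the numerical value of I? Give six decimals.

0.162315

Checks pass: Σm=0; 16 even; l₃=7∈[5,9].
(2·7+1)(2·2+1)(2·7+1) = 1125
Δ: 2! 12! 2! / 17! → 1/185640
sum: t=0:+1/2419200 t=1:−1/518400 t=2:+1/2419200 = -1/907200
3j²(7 2 7; 0 0 0) = Δ·Π!·Σ² = 56/3315  (sign +1)
sum: t=1:−1/4354560 t=2:+1/14515200 = -1/6220800
3j²(7 2 7; 3 1 -4) = Δ·Π!·Σ² = 77/4420  (sign +1)
combine: 4πI² = 1125·56/3315·77/4420 = 16170/48841
take √, sign +1: I = 0.16231468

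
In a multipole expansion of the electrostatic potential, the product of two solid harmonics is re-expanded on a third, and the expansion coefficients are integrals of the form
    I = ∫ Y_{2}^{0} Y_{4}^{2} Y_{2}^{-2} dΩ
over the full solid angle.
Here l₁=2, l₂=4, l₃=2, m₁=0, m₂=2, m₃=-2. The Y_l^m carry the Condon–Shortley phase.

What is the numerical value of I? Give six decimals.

0.156078

m-sum 0 ✓  L=8 even ✓  2≤2≤6 ✓
Π(2lᵢ+1) = 5×9×5 = 225
triangle coeff Δ(2,4,2) = 1/630
Σ_t [2,2]: t=2:+1/16 = 1/16
(3j)²=2/35 [(2 4 2; 0 0 0)], sign=+1
Σ_t [2,2]: t=2:+1/96 = 1/96
(3j)²=1/42 [(2 4 2; 0 2 -2)], sign=+1
⇒ 4πI² = 15/49
I = (+1)√(15/49/(4π)) = 0.15607835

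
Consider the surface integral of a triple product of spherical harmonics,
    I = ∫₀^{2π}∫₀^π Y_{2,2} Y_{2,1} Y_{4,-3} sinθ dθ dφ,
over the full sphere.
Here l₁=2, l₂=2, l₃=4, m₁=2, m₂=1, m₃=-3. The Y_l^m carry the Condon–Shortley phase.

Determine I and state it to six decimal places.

-0.238414

m-sum 0 ✓  L=8 even ✓  0≤4≤4 ✓
Π(2lᵢ+1) = 5×5×9 = 225
triangle coeff Δ(2,2,4) = 1/630
Σ_t [0,0]: t=0:+1/16 = 1/16
(3j)²=2/35 [(2 2 4; 0 0 0)], sign=+1
Σ_t [0,0]: t=0:+1/144 = 1/144
(3j)²=1/18 [(2 2 4; 2 1 -3)], sign=-1
⇒ 4πI² = 5/7
I = (-1)√(5/7/(4π)) = -0.23841361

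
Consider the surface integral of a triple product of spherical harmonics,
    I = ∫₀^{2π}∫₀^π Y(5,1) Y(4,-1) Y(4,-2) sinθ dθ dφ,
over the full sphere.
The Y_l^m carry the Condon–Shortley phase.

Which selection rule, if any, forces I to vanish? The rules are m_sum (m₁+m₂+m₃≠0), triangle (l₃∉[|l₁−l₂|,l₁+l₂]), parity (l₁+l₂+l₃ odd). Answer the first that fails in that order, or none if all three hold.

m_sum

Σmᵢ = -2  ✗
l₃∈[|l₁−l₂|,l₁+l₂]=[1,9], have l₃=4
Σlᵢ = 13 ⇒ odd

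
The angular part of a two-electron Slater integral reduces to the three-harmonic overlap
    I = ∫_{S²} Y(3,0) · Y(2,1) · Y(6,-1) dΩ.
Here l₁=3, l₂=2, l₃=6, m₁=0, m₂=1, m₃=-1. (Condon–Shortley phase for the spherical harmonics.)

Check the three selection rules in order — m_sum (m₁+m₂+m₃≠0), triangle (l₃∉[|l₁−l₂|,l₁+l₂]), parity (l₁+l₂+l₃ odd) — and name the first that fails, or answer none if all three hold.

Σmᵢ = 0  ✓
l₃∈[|l₁−l₂|,l₁+l₂]=[1,5], have l₃=6  ✗
Σlᵢ = 11 ⇒ odd

triangle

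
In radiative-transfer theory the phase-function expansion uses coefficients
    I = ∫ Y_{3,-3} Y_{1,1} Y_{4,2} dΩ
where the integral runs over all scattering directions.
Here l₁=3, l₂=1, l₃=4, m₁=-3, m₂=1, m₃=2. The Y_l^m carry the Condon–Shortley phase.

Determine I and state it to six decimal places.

Rules hold: Σm=0, L=8 even, 2≤4≤4.
N = 7·3·9 = 189
Δ = 0!·6!·2!/9! = 1/252
Racah Σ t=0..0: t=0:+1/36 = 1/36
⇒ 3j(3 1 4; 0 0 0)² = 4/63, sgn +1
Racah Σ t=0..0: t=0:+1/1440 = 1/1440
⇒ 3j(3 1 4; -3 1 2)² = 1/252, sgn +1
4πI² = N·(3j₀)²·(3jₘ)² = 1/21
I = +1·√(0.047619/4π) = 0.06155813

0.061558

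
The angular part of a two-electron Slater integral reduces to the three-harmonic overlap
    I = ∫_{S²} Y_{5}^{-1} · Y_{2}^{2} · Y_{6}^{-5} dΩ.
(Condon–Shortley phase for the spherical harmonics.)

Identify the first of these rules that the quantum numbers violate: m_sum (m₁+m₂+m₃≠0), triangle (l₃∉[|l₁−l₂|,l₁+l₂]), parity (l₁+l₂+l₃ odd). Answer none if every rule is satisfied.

azimuthal sum: -1 + 2 − 5 = -4  ✗
3 ≤ 6 ≤ 7 (triangle on l)
L = 5 + 2 + 6 = 13 (odd)

m_sum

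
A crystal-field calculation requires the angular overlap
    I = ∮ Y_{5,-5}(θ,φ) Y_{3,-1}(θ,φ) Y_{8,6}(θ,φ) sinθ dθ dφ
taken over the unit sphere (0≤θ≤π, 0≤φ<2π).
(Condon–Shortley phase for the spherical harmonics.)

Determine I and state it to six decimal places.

m-sum 0 ✓  L=16 even ✓  2≤8≤8 ✓
Π(2lᵢ+1) = 11×7×17 = 1309
triangle coeff Δ(5,3,8) = 1/136136
Σ_t [0,0]: t=0:+1/518400 = 1/518400
(3j)²=56/2431 [(5 3 8; 0 0 0)], sign=+1
Σ_t [0,0]: t=0:+1/174182400 = 1/174182400
(3j)²=1/136 [(5 3 8; -5 -1 6)], sign=+1
⇒ 4πI² = 49/221
I = (+1)√(49/221/(4π)) = 0.13283024

0.132830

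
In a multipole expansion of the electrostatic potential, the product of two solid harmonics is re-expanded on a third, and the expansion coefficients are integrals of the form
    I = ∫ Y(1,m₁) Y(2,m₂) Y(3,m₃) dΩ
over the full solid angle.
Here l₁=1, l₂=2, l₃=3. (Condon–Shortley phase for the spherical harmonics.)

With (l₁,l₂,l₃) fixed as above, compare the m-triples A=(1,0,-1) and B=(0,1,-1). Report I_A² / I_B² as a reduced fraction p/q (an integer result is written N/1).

3/4

Shared (l₁,l₂,l₃)=(1,2,3): N and (l;000)² cancel in I_A²/I_B².
A: Δ = 0!·2!·4!/7! = 1/105; Racah Σ t=0..0: t=0:+1/8 = 1/8; ⇒ 3j(1 2 3; 1 0 -1)² = 2/35, sgn +1
B: Δ = 0!·2!·4!/7! = 1/105; Racah Σ t=0..0: t=0:+1/6 = 1/6; ⇒ 3j(1 2 3; 0 1 -1)² = 8/105, sgn +1
I_A²/I_B² = (2/35)/(8/105) = 3/4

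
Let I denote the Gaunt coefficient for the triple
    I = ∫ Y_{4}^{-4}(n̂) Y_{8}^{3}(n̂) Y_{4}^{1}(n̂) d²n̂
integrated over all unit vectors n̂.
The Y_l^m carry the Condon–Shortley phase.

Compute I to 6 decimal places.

-0.043020

Checks pass: Σm=0; 16 even; l₃=4∈[4,12].
(2·4+1)(2·8+1)(2·4+1) = 1377
Δ: 8! 0! 8! / 17! → 1/218790
sum: t=4:+1/331776 = 1/331776
3j²(4 8 4; 0 0 0) = Δ·Π!·Σ² = 490/21879  (sign +1)
sum: t=8:+1/29030400 = 1/29030400
3j²(4 8 4; -4 3 1) = Δ·Π!·Σ² = 1/1326  (sign -1)
combine: 4πI² = 1377·490/21879·1/1326 = 735/31603
take √, sign -1: I = -0.04302041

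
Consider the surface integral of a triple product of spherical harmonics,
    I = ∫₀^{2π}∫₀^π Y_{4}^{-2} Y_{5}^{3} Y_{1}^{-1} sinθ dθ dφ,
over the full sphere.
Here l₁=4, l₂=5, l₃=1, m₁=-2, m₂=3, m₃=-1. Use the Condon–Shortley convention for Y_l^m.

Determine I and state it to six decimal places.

-0.259847

Rules hold: Σm=0, L=10 even, 1≤1≤9.
N = 9·11·3 = 297
Δ = 8!·0!·2!/11! = 1/495
Racah Σ t=4..4: t=4:+1/576 = 1/576
⇒ 3j(4 5 1; 0 0 0)² = 5/99, sgn -1
Racah Σ t=6..6: t=6:+1/2880 = 1/2880
⇒ 3j(4 5 1; -2 3 -1)² = 28/495, sgn +1
4πI² = N·(3j₀)²·(3jₘ)² = 28/33
I = -1·√(0.848485/4π) = -0.25984664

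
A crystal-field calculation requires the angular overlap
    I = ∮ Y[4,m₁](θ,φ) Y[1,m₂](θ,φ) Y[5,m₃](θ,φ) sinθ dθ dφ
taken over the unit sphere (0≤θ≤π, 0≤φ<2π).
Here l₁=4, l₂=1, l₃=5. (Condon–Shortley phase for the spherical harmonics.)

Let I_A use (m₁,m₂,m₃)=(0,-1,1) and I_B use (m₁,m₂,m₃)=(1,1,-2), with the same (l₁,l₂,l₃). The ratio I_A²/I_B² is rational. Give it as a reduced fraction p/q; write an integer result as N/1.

Same 4,1,5: normalisation and zero-m 3j drop out of the ratio.
A: Δ: 0! 8! 2! / 11! → 1/495; sum: t=0:+1/1152 = 1/1152; 3j²(4 1 5; 0 -1 1) = Δ·Π!·Σ² = 1/33  (sign +1)
B: Δ: 0! 8! 2! / 11! → 1/495; sum: t=0:+1/1440 = 1/1440; 3j²(4 1 5; 1 1 -2) = Δ·Π!·Σ² = 7/165  (sign -1)
I_A²/I_B² = (1/33)/(7/165) = 5/7

5/7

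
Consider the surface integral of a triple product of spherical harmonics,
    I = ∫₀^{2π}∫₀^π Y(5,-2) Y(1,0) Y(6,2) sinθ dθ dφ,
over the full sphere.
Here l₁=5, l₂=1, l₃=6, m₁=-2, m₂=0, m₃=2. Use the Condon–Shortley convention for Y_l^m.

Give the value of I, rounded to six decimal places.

0.231133

Rules hold: Σm=0, L=12 even, 4≤6≤6.
N = 11·3·13 = 429
Δ = 0!·10!·2!/13! = 1/858
Racah Σ t=0..0: t=0:+1/14400 = 1/14400
⇒ 3j(5 1 6; 0 0 0)² = 6/143, sgn +1
Racah Σ t=0..0: t=0:+1/30240 = 1/30240
⇒ 3j(5 1 6; -2 0 2)² = 16/429, sgn +1
4πI² = N·(3j₀)²·(3jₘ)² = 96/143
I = +1·√(0.671329/4π) = 0.23113338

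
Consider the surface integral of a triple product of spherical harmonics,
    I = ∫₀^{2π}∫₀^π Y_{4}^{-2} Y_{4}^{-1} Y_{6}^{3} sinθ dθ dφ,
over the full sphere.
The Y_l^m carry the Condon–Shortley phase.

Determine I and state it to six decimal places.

m-sum 0 ✓  L=14 even ✓  0≤6≤8 ✓
Π(2lᵢ+1) = 9×9×13 = 1053
triangle coeff Δ(4,4,6) = 1/1261260
Σ_t [0,2]: t=0:+1/4608 t=1:−1/1296 t=2:+1/4608 = -7/20736
(3j)²=20/1287 [(4 4 6; 0 0 0)], sign=-1
Σ_t [0,2]: t=0:+1/51840 t=1:−1/5760 t=2:+1/11520 = -7/103680
(3j)²=7/858 [(4 4 6; -2 -1 3)], sign=+1
⇒ 4πI² = 210/1573
I = (-1)√(210/1573/(4π)) = -0.10307192

-0.103072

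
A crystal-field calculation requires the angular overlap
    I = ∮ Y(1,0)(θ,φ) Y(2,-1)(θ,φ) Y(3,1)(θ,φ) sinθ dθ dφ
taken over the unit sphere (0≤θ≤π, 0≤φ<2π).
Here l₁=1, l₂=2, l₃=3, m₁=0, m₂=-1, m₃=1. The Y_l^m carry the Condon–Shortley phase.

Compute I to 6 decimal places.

m-sum 0 ✓  L=6 even ✓  1≤3≤3 ✓
Π(2lᵢ+1) = 3×5×7 = 105
triangle coeff Δ(1,2,3) = 1/105
Σ_t [0,0]: t=0:+1/4 = 1/4
(3j)²=3/35 [(1 2 3; 0 0 0)], sign=-1
Σ_t [0,0]: t=0:+1/6 = 1/6
(3j)²=8/105 [(1 2 3; 0 -1 1)], sign=+1
⇒ 4πI² = 24/35
I = (-1)√(24/35/(4π)) = -0.23359668

-0.233597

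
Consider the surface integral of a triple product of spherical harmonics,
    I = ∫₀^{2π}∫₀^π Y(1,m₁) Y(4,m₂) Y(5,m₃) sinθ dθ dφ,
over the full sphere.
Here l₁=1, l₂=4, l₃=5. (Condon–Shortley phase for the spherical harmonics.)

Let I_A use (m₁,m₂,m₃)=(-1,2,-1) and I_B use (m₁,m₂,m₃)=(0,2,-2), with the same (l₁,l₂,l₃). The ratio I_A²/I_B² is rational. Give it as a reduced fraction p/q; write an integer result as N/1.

Shared (l₁,l₂,l₃)=(1,4,5): N and (l;000)² cancel in I_A²/I_B².
A: Δ = 0!·2!·8!/11! = 1/495; Racah Σ t=0..0: t=0:+1/2880 = 1/2880; ⇒ 3j(1 4 5; -1 2 -1)² = 2/165, sgn +1
B: Δ = 0!·2!·8!/11! = 1/495; Racah Σ t=0..0: t=0:+1/1440 = 1/1440; ⇒ 3j(1 4 5; 0 2 -2)² = 7/165, sgn -1
I_A²/I_B² = (2/165)/(7/165) = 2/7

2/7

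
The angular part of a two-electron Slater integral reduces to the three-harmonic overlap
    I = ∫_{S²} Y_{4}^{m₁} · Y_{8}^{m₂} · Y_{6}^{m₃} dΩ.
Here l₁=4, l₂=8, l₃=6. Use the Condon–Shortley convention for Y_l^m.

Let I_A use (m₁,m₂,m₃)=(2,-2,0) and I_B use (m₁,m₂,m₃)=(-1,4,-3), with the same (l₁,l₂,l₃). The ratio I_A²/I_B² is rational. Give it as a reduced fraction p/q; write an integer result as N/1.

l's match ⇒ only the (l;m) 3-j factors differ between A and B.
A: triangle coeff Δ(4,8,6) = 1/23279256; Σ_t [0,2]: t=0:+1/24883200 t=1:−1/1728000 t=2:+1/1658880 = 1/15552000; (3j)²=16/46189 [(4 8 6; 2 -2 0)], sign=+1
B: triangle coeff Δ(4,8,6) = 1/23279256; Σ_t [3,5]: t=3:−1/26127360 t=4:+1/3870720 t=5:−1/7257600 = 43/522547200; (3j)²=1849/352716 [(4 8 6; -1 4 -3)], sign=-1
I_A²/I_B² = (16/46189)/(1849/352716) = 1344/20339

1344/20339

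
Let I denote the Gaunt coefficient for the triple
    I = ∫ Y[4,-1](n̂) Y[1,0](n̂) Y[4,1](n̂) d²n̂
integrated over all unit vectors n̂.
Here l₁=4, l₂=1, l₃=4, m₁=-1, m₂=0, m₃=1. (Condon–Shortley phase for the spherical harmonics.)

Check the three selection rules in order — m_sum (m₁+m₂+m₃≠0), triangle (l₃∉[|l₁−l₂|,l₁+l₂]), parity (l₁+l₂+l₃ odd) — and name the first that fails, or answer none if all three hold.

Σmᵢ = 0  ✓
l₃∈[|l₁−l₂|,l₁+l₂]=[3,5], have l₃=4  ✓
Σlᵢ = 9 ⇒ odd  ✗

parity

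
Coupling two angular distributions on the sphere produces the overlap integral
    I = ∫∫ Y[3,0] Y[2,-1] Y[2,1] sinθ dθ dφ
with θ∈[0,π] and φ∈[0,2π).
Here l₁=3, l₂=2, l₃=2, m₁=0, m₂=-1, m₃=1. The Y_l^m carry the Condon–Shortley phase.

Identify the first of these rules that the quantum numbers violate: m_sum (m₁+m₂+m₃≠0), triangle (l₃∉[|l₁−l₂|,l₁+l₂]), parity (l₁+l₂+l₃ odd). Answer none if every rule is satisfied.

Σmᵢ = 0  ✓
l₃∈[|l₁−l₂|,l₁+l₂]=[1,5], have l₃=2  ✓
Σlᵢ = 7 ⇒ odd  ✗

parity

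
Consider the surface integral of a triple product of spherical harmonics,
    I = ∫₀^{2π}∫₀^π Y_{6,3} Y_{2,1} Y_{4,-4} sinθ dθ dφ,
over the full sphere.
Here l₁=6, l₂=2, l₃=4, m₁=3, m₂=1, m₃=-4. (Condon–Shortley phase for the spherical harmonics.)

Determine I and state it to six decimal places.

Rules hold: Σm=0, L=12 even, 4≤4≤8.
N = 13·5·9 = 585
Δ = 4!·8!·0!/13! = 1/6435
Racah Σ t=2..2: t=2:+1/2304 = 1/2304
⇒ 3j(6 2 4; 0 0 0)² = 5/143, sgn +1
Racah Σ t=3..3: t=3:−1/241920 = -1/241920
⇒ 3j(6 2 4; 3 1 -4)² = 1/715, sgn -1
4πI² = N·(3j₀)²·(3jₘ)² = 45/1573
I = -1·√(0.0286078/4π) = -0.04771303

-0.047713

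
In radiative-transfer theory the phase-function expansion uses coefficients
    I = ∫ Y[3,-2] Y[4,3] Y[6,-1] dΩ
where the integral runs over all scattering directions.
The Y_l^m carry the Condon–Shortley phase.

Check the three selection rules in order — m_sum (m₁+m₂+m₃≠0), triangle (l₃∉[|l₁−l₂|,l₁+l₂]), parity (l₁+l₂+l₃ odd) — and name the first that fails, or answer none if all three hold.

parity

azimuthal sum: -2 + 3 − 1 = 0  ✓
1 ≤ 6 ≤ 7 (triangle on l)  ✓
L = 3 + 4 + 6 = 13 (odd)  ✗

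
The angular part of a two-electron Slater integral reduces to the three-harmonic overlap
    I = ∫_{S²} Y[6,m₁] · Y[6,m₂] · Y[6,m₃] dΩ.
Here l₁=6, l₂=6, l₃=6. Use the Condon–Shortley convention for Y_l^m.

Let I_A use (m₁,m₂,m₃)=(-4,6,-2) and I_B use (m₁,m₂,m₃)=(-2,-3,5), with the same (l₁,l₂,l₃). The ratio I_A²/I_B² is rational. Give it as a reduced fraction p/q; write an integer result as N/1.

Same 6,6,6: normalisation and zero-m 3j drop out of the ratio.
A: Δ: 6! 6! 6! / 19! → 1/325909584; sum: t=6:+1/24883200 = 1/24883200; 3j²(6 6 6; -4 6 -2) = Δ·Π!·Σ² = 70/4199  (sign +1)
B: Δ: 6! 6! 6! / 19! → 1/325909584; sum: t=2:+1/4147200 t=3:−1/3110400 = -1/12441600; 3j²(6 6 6; -2 -3 5) = Δ·Π!·Σ² = 7/4199  (sign +1)
I_A²/I_B² = (70/4199)/(7/4199) = 10/1

10/1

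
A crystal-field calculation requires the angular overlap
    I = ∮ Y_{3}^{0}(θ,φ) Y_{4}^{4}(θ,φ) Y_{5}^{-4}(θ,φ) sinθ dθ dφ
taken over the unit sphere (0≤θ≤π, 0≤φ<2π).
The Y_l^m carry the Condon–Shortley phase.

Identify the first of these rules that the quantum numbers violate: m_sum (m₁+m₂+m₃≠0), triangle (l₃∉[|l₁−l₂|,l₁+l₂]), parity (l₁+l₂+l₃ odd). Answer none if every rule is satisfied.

none

azimuthal sum: 0 + 4 − 4 = 0  ✓
1 ≤ 5 ≤ 7 (triangle on l)  ✓
L = 3 + 4 + 5 = 12 (even)  ✓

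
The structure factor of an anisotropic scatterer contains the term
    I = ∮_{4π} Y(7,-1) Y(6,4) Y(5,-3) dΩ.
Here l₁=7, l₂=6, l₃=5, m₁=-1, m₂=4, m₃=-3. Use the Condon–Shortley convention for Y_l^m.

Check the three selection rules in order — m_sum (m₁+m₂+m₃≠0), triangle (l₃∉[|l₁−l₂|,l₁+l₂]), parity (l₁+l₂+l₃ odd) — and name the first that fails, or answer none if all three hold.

Σmᵢ = 0  ✓
l₃∈[|l₁−l₂|,l₁+l₂]=[1,13], have l₃=5  ✓
Σlᵢ = 18 ⇒ even  ✓

none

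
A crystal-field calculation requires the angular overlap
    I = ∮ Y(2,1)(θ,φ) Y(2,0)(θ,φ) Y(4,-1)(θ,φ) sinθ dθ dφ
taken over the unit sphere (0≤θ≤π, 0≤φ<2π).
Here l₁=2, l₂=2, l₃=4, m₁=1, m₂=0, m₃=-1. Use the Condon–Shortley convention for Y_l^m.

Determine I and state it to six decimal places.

-0.220728

Rules hold: Σm=0, L=8 even, 0≤4≤4.
N = 5·5·9 = 225
Δ = 0!·4!·4!/9! = 1/630
Racah Σ t=0..0: t=0:+1/16 = 1/16
⇒ 3j(2 2 4; 0 0 0)² = 2/35, sgn +1
Racah Σ t=0..0: t=0:+1/24 = 1/24
⇒ 3j(2 2 4; 1 0 -1)² = 1/21, sgn -1
4πI² = N·(3j₀)²·(3jₘ)² = 30/49
I = -1·√(0.612245/4π) = -0.22072812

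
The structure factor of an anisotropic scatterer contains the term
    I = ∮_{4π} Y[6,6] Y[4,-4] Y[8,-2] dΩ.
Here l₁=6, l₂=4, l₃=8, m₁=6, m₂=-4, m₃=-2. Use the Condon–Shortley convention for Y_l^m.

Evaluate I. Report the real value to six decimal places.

-0.011709

m-sum 0 ✓  L=18 even ✓  2≤8≤10 ✓
Π(2lᵢ+1) = 13×9×17 = 1989
triangle coeff Δ(6,4,8) = 1/23279256
Σ_t [0,2]: t=0:+1/1658880 t=1:−1/518400 t=2:+1/1658880 = -1/1382400
(3j)²=504/46189 [(6 4 8; 0 0 0)], sign=-1
Σ_t [0,0]: t=0:+1/5225472000 = 1/5225472000
(3j)²=1/12597 [(6 4 8; 6 -4 -2)], sign=+1
⇒ 4πI² = 1512/877591
I = (-1)√(1512/877591/(4π)) = -0.01170914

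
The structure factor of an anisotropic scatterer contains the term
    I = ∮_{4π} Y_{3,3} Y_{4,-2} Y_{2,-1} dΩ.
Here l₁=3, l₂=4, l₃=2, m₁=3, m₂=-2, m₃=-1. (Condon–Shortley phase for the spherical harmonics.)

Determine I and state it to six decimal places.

L=9 odd ⇒ parity kills the (l;000) factor ⇒ I = 0

0.000000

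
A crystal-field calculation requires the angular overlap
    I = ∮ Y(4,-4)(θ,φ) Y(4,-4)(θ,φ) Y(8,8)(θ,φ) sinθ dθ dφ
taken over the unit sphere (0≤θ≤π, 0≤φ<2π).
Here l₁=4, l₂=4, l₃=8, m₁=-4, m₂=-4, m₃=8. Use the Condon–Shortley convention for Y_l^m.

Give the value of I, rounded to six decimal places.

m-sum 0 ✓  L=16 even ✓  0≤8≤8 ✓
Π(2lᵢ+1) = 9×9×17 = 1377
triangle coeff Δ(4,4,8) = 1/218790
Σ_t [0,0]: t=0:+1/331776 = 1/331776
(3j)²=490/21879 [(4 4 8; 0 0 0)], sign=+1
Σ_t [0,0]: t=0:+1/1625702400 = 1/1625702400
(3j)²=1/17 [(4 4 8; -4 -4 8)], sign=+1
⇒ 4πI² = 4410/2431
I = (+1)√(4410/2431/(4π)) = 0.37994601

0.379946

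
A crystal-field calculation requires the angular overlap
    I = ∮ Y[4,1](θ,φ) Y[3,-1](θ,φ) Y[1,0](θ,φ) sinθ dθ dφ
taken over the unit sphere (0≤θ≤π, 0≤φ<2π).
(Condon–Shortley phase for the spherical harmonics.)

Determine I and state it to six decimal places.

-0.238414

m-sum 0 ✓  L=8 even ✓  1≤1≤7 ✓
Π(2lᵢ+1) = 9×7×3 = 189
triangle coeff Δ(4,3,1) = 1/252
Σ_t [3,3]: t=3:−1/36 = -1/36
(3j)²=4/63 [(4 3 1; 0 0 0)], sign=+1
Σ_t [2,2]: t=2:+1/48 = 1/48
(3j)²=5/84 [(4 3 1; 1 -1 0)], sign=-1
⇒ 4πI² = 5/7
I = (-1)√(5/7/(4π)) = -0.23841361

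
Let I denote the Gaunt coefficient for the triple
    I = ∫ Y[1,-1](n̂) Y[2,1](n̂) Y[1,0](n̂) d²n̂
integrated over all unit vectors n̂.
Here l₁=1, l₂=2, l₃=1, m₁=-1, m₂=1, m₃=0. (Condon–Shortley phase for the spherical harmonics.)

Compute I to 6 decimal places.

Rules hold: Σm=0, L=4 even, 1≤1≤3.
N = 3·5·3 = 45
Δ = 2!·0!·2!/5! = 1/30
Racah Σ t=1..1: t=1:−1/1 = -1/1
⇒ 3j(1 2 1; 0 0 0)² = 2/15, sgn +1
Racah Σ t=2..2: t=2:+1/2 = 1/2
⇒ 3j(1 2 1; -1 1 0)² = 1/10, sgn -1
4πI² = N·(3j₀)²·(3jₘ)² = 3/5
I = -1·√(0.6/4π) = -0.21850969

-0.218510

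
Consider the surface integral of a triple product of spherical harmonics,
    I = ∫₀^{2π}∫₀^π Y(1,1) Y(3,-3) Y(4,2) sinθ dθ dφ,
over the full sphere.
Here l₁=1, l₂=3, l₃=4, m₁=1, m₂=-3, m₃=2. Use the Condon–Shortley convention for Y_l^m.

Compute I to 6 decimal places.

m-sum 0 ✓  L=8 even ✓  2≤4≤4 ✓
Π(2lᵢ+1) = 3×7×9 = 189
triangle coeff Δ(1,3,4) = 1/252
Σ_t [0,0]: t=0:+1/36 = 1/36
(3j)²=4/63 [(1 3 4; 0 0 0)], sign=+1
Σ_t [0,0]: t=0:+1/1440 = 1/1440
(3j)²=1/252 [(1 3 4; 1 -3 2)], sign=+1
⇒ 4πI² = 1/21
I = (+1)√(1/21/(4π)) = 0.06155813

0.061558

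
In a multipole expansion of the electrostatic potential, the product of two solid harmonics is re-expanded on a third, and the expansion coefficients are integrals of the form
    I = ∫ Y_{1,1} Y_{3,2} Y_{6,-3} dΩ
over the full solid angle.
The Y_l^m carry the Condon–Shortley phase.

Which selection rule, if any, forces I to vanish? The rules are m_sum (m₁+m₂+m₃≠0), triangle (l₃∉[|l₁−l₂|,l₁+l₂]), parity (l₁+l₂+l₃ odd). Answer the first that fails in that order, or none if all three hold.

triangle

azimuthal sum: 1 + 2 − 3 = 0  ✓
2 ≤ 6 ≤ 4 (triangle on l)  ✗
L = 1 + 3 + 6 = 10 (even)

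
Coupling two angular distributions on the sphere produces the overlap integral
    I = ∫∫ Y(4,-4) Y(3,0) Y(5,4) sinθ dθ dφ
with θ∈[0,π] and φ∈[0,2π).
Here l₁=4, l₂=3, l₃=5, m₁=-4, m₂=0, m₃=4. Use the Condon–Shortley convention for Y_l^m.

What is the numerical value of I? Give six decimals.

m-sum 0 ✓  L=12 even ✓  1≤5≤7 ✓
Π(2lᵢ+1) = 9×7×11 = 693
triangle coeff Δ(4,3,5) = 1/180180
Σ_t [0,2]: t=0:+1/576 t=1:−1/144 t=2:+1/576 = -1/288
(3j)²=20/1001 [(4 3 5; 0 0 0)], sign=+1
Σ_t [2,2]: t=2:+1/8640 = 1/8640
(3j)²=28/715 [(4 3 5; -4 0 4)], sign=-1
⇒ 4πI² = 1008/1859
I = (-1)√(1008/1859/(4π)) = -0.20772350

-0.207724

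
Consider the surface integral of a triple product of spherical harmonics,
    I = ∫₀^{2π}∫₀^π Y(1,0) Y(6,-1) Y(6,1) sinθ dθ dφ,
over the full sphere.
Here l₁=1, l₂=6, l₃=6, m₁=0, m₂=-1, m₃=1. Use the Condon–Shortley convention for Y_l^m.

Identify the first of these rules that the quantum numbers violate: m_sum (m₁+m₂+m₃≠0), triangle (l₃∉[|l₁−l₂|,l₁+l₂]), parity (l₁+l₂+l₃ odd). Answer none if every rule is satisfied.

parity

azimuthal sum: 0 − 1 + 1 = 0  ✓
5 ≤ 6 ≤ 7 (triangle on l)  ✓
L = 1 + 6 + 6 = 13 (odd)  ✗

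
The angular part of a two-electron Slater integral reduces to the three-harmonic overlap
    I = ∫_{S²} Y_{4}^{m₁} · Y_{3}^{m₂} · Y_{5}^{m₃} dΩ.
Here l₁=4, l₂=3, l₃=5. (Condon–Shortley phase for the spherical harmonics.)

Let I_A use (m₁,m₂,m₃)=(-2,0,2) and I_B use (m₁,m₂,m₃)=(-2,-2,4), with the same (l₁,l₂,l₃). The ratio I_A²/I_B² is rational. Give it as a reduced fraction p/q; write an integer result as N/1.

1/40

Same 4,3,5: normalisation and zero-m 3j drop out of the ratio.
A: Δ: 2! 6! 4! / 13! → 1/180180; sum: t=0:+1/8640 t=1:−1/480 t=2:+1/576 = -1/4320; 3j²(4 3 5; -2 0 2) = Δ·Π!·Σ² = 1/2145  (sign +1)
B: Δ: 2! 6! 4! / 13! → 1/180180; sum: t=0:+1/8640 t=1:−1/2880 = -1/4320; 3j²(4 3 5; -2 -2 4) = Δ·Π!·Σ² = 8/429  (sign +1)
I_A²/I_B² = (1/2145)/(8/429) = 1/40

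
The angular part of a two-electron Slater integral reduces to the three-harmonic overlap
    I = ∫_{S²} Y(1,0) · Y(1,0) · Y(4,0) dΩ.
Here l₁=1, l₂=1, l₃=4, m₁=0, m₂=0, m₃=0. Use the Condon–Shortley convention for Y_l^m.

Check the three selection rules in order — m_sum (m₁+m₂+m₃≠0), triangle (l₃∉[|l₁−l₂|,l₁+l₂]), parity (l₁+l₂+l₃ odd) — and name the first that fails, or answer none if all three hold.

triangle

azimuthal sum: 0 + 0 + 0 = 0  ✓
0 ≤ 4 ≤ 2 (triangle on l)  ✗
L = 1 + 1 + 4 = 6 (even)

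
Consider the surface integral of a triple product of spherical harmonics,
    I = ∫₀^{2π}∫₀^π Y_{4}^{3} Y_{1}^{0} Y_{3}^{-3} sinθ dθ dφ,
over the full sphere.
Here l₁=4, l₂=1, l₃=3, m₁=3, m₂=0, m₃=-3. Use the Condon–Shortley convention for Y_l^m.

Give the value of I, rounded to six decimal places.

Rules hold: Σm=0, L=8 even, 3≤3≤5.
N = 9·3·7 = 189
Δ = 2!·6!·0!/9! = 1/252
Racah Σ t=1..1: t=1:−1/36 = -1/36
⇒ 3j(4 1 3; 0 0 0)² = 4/63, sgn +1
Racah Σ t=1..1: t=1:−1/720 = -1/720
⇒ 3j(4 1 3; 3 0 -3)² = 1/36, sgn -1
4πI² = N·(3j₀)²·(3jₘ)² = 1/3
I = -1·√(0.333333/4π) = -0.16286750

-0.162868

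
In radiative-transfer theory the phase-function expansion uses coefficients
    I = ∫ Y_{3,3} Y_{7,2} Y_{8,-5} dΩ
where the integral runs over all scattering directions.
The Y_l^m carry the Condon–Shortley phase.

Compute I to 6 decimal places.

Rules hold: Σm=0, L=18 even, 4≤8≤10.
N = 7·15·17 = 1785
Δ = 2!·4!·12!/19! = 1/5290740
Racah Σ t=0..2: t=0:+1/7257600 t=1:−1/2073600 t=2:+1/7257600 = -1/4838400
⇒ 3j(3 7 8; 0 0 0)² = 252/20995, sgn -1
Racah Σ t=0..0: t=0:+1/104509440 = 1/104509440
⇒ 3j(3 7 8; 3 2 -5)² = 275/13566, sgn -1
4πI² = N·(3j₀)²·(3jₘ)² = 34650/79781
I = +1·√(0.434314/4π) = 0.18590752

0.185908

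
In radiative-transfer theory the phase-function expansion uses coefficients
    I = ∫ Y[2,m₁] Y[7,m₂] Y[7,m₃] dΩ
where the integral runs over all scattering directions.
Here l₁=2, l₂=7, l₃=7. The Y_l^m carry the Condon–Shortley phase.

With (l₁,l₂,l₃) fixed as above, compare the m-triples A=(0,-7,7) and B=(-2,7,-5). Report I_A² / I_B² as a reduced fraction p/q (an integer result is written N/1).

l's match ⇒ only the (l;m) 3-j factors differ between A and B.
A: triangle coeff Δ(2,7,7) = 1/185640; Σ_t [0,0]: t=0:+1/1916006400 = 1/1916006400; (3j)²=91/2040 [(2 7 7; 0 -7 7)], sign=+1
B: triangle coeff Δ(2,7,7) = 1/185640; Σ_t [2,2]: t=2:+1/1916006400 = 1/1916006400; (3j)²=1/340 [(2 7 7; -2 7 -5)], sign=+1
I_A²/I_B² = (91/2040)/(1/340) = 91/6

91/6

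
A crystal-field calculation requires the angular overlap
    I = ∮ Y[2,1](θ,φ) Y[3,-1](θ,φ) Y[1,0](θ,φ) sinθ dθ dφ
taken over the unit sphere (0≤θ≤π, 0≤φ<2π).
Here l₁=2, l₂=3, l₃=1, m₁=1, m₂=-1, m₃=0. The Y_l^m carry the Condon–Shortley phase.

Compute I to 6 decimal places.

-0.233597

Checks pass: Σm=0; 6 even; l₃=1∈[1,5].
(2·2+1)(2·3+1)(2·1+1) = 105
Δ: 4! 0! 2! / 7! → 1/105
sum: t=2:+1/4 = 1/4
3j²(2 3 1; 0 0 0) = Δ·Π!·Σ² = 3/35  (sign -1)
sum: t=1:−1/6 = -1/6
3j²(2 3 1; 1 -1 0) = Δ·Π!·Σ² = 8/105  (sign +1)
combine: 4πI² = 105·3/35·8/105 = 24/35
take √, sign -1: I = -0.23359668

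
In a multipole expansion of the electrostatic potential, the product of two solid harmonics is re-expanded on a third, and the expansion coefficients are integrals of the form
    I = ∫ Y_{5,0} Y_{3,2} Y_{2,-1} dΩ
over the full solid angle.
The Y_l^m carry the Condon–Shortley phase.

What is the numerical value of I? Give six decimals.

0 + 2 − 1 = 1 ≠ 0: azimuthal integral kills it; I = 0

0.000000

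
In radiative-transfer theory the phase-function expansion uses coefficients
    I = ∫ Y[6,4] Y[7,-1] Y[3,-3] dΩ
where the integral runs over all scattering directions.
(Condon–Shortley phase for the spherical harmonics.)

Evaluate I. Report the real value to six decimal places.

Rules hold: Σm=0, L=16 even, 1≤3≤13.
N = 13·15·7 = 1365
Δ = 10!·2!·4!/17! = 1/2042040
Racah Σ t=4..6: t=4:+1/207360 t=5:−1/57600 t=6:+1/207360 = -1/129600
⇒ 3j(6 7 3; 0 0 0)² = 168/12155, sgn +1
Racah Σ t=2..2: t=2:+1/3870720 = 1/3870720
⇒ 3j(6 7 3; 4 -1 -3)² = 675/136136, sgn +1
4πI² = N·(3j₀)²·(3jₘ)² = 42525/454597
I = +1·√(0.0935444/4π) = 0.08627877

0.086279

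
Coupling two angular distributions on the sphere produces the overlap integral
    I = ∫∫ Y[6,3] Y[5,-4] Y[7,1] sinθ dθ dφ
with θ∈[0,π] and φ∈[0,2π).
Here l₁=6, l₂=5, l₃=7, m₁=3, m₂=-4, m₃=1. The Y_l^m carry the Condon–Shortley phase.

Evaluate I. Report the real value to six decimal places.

Checks pass: Σm=0; 18 even; l₃=7∈[1,11].
(2·6+1)(2·5+1)(2·7+1) = 2145
Δ: 4! 8! 6! / 19! → 1/174594420
sum: t=0:+1/4147200 t=1:−1/207360 t=2:+1/82944 t=3:−1/207360 t=4:+1/4147200 = 1/345600
3j²(6 5 7; 0 0 0) = Δ·Π!·Σ² = 420/46189  (sign -1)
sum: t=0:+1/2073600 t=1:−1/6220800 = 1/3110400
3j²(6 5 7; 3 -4 1) = Δ·Π!·Σ² = 3136/230945  (sign +1)
combine: 4πI² = 2145·420/46189·3136/230945 = 3951360/14919047
take √, sign -1: I = -0.14517700

-0.145177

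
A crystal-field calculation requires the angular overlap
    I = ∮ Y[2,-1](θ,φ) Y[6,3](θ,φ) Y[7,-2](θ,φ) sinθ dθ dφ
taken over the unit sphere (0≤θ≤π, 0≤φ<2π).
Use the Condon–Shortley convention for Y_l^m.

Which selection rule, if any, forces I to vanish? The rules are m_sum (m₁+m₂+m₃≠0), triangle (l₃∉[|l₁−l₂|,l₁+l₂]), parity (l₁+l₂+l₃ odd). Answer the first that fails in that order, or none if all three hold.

m₁+m₂+m₃ = -1 + 3 − 2 = 0  ✓
triangle: |2−6|=4 ≤ l₃=7 ≤ 2+6=8  ✓
parity: l₁+l₂+l₃ = 15 is odd  ✗

parity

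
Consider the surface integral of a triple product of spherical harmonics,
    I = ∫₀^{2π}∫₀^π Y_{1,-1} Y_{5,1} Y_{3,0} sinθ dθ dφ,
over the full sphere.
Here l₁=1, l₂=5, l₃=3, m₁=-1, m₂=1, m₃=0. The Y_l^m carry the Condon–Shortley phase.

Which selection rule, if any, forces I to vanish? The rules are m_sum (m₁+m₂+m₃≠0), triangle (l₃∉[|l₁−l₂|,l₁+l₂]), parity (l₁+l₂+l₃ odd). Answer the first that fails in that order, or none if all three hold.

triangle

Σmᵢ = 0  ✓
l₃∈[|l₁−l₂|,l₁+l₂]=[4,6], have l₃=3  ✗
Σlᵢ = 9 ⇒ odd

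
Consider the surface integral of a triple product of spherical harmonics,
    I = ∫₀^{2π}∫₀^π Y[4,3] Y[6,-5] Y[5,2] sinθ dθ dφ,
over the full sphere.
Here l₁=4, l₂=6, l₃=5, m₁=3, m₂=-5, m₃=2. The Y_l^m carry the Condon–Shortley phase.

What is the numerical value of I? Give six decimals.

0.000000

L=15 odd ⇒ parity kills the (l;000) factor ⇒ I = 0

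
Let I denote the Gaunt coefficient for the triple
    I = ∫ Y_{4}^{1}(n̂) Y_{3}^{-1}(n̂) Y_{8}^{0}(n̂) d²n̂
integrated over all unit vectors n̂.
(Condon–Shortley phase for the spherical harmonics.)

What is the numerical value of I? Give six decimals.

triangle: need 1≤l₃≤7, have 8; I=0

0.000000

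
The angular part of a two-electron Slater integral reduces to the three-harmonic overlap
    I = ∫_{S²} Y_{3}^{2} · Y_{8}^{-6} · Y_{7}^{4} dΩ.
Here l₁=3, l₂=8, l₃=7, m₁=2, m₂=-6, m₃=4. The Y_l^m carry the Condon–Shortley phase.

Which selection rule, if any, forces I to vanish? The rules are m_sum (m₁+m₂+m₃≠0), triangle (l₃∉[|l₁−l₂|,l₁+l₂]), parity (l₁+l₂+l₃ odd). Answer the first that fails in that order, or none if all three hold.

none

azimuthal sum: 2 − 6 + 4 = 0  ✓
5 ≤ 7 ≤ 11 (triangle on l)  ✓
L = 3 + 8 + 7 = 18 (even)  ✓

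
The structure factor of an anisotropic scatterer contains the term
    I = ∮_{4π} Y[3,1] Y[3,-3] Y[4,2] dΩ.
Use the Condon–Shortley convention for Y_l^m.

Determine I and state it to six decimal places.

-0.188451

m-sum 0 ✓  L=10 even ✓  0≤4≤6 ✓
Π(2lᵢ+1) = 7×7×9 = 441
triangle coeff Δ(3,3,4) = 1/34650
Σ_t [0,2]: t=0:+1/72 t=1:−1/16 t=2:+1/72 = -5/144
(3j)²=2/77 [(3 3 4; 0 0 0)], sign=-1
Σ_t [0,0]: t=0:+1/192 = 1/192
(3j)²=3/77 [(3 3 4; 1 -3 2)], sign=+1
⇒ 4πI² = 54/121
I = (-1)√(54/121/(4π)) = -0.18845135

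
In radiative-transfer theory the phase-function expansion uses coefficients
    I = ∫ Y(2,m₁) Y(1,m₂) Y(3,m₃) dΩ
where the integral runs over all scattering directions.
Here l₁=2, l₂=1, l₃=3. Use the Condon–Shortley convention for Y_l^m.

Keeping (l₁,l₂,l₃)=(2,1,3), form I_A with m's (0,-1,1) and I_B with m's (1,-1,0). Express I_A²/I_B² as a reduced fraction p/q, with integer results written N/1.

Shared (l₁,l₂,l₃)=(2,1,3): N and (l;000)² cancel in I_A²/I_B².
A: Δ = 0!·4!·2!/7! = 1/105; Racah Σ t=0..0: t=0:+1/8 = 1/8; ⇒ 3j(2 1 3; 0 -1 1)² = 2/35, sgn +1
B: Δ = 0!·4!·2!/7! = 1/105; Racah Σ t=0..0: t=0:+1/12 = 1/12; ⇒ 3j(2 1 3; 1 -1 0)² = 1/35, sgn -1
I_A²/I_B² = (2/35)/(1/35) = 2/1

2/1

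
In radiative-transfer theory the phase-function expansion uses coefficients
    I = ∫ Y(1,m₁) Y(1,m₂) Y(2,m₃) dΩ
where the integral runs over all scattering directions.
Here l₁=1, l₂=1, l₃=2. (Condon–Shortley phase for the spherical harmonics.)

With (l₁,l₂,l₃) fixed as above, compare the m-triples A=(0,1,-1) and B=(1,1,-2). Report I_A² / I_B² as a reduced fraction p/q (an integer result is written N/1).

Shared (l₁,l₂,l₃)=(1,1,2): N and (l;000)² cancel in I_A²/I_B².
A: Δ = 0!·2!·2!/5! = 1/30; Racah Σ t=0..0: t=0:+1/2 = 1/2; ⇒ 3j(1 1 2; 0 1 -1)² = 1/10, sgn -1
B: Δ = 0!·2!·2!/5! = 1/30; Racah Σ t=0..0: t=0:+1/4 = 1/4; ⇒ 3j(1 1 2; 1 1 -2)² = 1/5, sgn +1
I_A²/I_B² = (1/10)/(1/5) = 1/2

1/2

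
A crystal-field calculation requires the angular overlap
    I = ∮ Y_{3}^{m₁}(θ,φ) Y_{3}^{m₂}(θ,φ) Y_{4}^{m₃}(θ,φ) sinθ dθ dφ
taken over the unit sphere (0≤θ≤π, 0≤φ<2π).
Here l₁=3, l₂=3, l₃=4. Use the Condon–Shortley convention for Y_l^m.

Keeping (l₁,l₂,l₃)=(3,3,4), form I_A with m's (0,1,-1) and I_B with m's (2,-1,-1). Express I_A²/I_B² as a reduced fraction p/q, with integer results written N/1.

15/32

l's match ⇒ only the (l;m) 3-j factors differ between A and B.
A: triangle coeff Δ(3,3,4) = 1/34650; Σ_t [0,2]: t=0:+1/288 t=1:−1/24 t=2:+1/48 = -5/288; (3j)²=5/462 [(3 3 4; 0 1 -1)], sign=+1
B: triangle coeff Δ(3,3,4) = 1/34650; Σ_t [0,1]: t=0:+1/48 t=1:−1/144 = 1/72; (3j)²=16/693 [(3 3 4; 2 -1 -1)], sign=-1
I_A²/I_B² = (5/462)/(16/693) = 15/32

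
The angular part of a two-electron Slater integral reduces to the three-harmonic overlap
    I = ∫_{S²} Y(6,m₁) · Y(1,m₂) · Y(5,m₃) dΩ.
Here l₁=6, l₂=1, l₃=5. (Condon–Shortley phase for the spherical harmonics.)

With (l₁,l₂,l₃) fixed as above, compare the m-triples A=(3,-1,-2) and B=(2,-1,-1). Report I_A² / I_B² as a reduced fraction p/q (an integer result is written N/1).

9/7

Same 6,1,5: normalisation and zero-m 3j drop out of the ratio.
A: Δ: 2! 10! 0! / 13! → 1/858; sum: t=0:+1/60480 = 1/60480; 3j²(6 1 5; 3 -1 -2) = Δ·Π!·Σ² = 6/143  (sign -1)
B: Δ: 2! 10! 0! / 13! → 1/858; sum: t=0:+1/34560 = 1/34560; 3j²(6 1 5; 2 -1 -1) = Δ·Π!·Σ² = 14/429  (sign +1)
I_A²/I_B² = (6/143)/(14/429) = 9/7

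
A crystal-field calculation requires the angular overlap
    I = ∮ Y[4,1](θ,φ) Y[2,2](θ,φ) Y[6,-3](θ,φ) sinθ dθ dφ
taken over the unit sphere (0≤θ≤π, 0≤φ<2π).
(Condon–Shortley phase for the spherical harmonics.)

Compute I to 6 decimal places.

Checks pass: Σm=0; 12 even; l₃=6∈[2,6].
(2·4+1)(2·2+1)(2·6+1) = 585
Δ: 0! 8! 4! / 13! → 1/6435
sum: t=0:+1/2304 = 1/2304
3j²(4 2 6; 0 0 0) = Δ·Π!·Σ² = 5/143  (sign +1)
sum: t=0:+1/17280 = 1/17280
3j²(4 2 6; 1 2 -3) = Δ·Π!·Σ² = 14/715  (sign -1)
combine: 4πI² = 585·5/143·14/715 = 630/1573
take √, sign -1: I = -0.17852580

-0.178526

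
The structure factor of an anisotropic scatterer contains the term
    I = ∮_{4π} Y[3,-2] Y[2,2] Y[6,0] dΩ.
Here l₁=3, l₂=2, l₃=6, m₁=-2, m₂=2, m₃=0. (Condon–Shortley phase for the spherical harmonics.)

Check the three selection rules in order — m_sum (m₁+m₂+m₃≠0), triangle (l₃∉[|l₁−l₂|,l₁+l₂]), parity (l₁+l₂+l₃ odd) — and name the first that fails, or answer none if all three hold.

Σmᵢ = 0  ✓
l₃∈[|l₁−l₂|,l₁+l₂]=[1,5], have l₃=6  ✗
Σlᵢ = 11 ⇒ odd

triangle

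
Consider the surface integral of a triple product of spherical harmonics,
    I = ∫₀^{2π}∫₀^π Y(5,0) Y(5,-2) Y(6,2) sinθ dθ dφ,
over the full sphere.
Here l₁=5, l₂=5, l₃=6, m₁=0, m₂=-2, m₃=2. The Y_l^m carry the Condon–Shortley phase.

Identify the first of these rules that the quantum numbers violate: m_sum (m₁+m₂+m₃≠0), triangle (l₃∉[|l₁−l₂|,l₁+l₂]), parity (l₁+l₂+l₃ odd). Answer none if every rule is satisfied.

none

m₁+m₂+m₃ = 0 − 2 + 2 = 0  ✓
triangle: |5−5|=0 ≤ l₃=6 ≤ 5+5=10  ✓
parity: l₁+l₂+l₃ = 16 is even  ✓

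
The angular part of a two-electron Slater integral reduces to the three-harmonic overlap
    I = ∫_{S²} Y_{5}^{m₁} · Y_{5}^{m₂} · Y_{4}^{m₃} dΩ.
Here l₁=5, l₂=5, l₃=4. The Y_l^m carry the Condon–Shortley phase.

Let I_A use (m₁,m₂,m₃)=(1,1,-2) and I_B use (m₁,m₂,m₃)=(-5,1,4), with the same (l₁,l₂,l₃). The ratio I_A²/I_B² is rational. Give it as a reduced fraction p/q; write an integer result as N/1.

Shared (l₁,l₂,l₃)=(5,5,4): N and (l;000)² cancel in I_A²/I_B².
A: Δ = 6!·4!·4!/15! = 1/3153150; Racah Σ t=2..4: t=2:+1/4608 t=3:−1/1296 t=4:+1/4608 = -7/20736; ⇒ 3j(5 5 4; 1 1 -2)² = 20/1287, sgn -1
B: Δ = 6!·4!·4!/15! = 1/3153150; Racah Σ t=6..6: t=6:+1/414720 = 1/414720; ⇒ 3j(5 5 4; -5 1 4)² = 2/429, sgn +1
I_A²/I_B² = (20/1287)/(2/429) = 10/3

10/3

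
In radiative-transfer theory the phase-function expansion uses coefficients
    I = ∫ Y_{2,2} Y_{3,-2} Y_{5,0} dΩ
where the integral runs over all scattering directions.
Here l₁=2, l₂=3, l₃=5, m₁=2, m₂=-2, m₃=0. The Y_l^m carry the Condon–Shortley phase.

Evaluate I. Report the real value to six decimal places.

0.053579

m-sum 0 ✓  L=10 even ✓  1≤5≤5 ✓
Π(2lᵢ+1) = 5×7×11 = 385
triangle coeff Δ(2,3,5) = 1/2310
Σ_t [0,0]: t=0:+1/144 = 1/144
(3j)²=10/231 [(2 3 5; 0 0 0)], sign=-1
Σ_t [0,0]: t=0:+1/2880 = 1/2880
(3j)²=1/462 [(2 3 5; 2 -2 0)], sign=-1
⇒ 4πI² = 25/693
I = (+1)√(25/693/(4π)) = 0.05357948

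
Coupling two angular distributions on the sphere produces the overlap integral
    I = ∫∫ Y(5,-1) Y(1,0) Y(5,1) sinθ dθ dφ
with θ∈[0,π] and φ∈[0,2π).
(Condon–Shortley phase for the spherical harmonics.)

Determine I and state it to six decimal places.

0.000000

Σlᵢ=11 odd — θ-integrand is odd under cosθ→−cosθ; I=0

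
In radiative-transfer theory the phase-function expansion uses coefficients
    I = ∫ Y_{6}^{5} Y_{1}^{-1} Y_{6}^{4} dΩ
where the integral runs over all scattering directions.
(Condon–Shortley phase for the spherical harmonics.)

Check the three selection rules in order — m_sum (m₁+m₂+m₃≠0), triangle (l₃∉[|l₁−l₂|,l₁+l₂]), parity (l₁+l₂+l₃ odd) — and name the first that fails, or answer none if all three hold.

m_sum

azimuthal sum: 5 − 1 + 4 = 8  ✗
5 ≤ 6 ≤ 7 (triangle on l)
L = 6 + 1 + 6 = 13 (odd)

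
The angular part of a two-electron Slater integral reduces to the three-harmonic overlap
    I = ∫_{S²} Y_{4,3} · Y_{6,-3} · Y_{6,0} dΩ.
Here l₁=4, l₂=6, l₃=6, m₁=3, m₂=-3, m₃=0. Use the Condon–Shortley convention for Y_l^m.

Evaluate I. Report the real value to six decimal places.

0.109740

m-sum 0 ✓  L=16 even ✓  2≤6≤10 ✓
Π(2lᵢ+1) = 9×13×13 = 1521
triangle coeff Δ(4,6,6) = 1/15315300
Σ_t [0,4]: t=0:+1/829440 t=1:−1/25920 t=2:+1/9216 t=3:−1/25920 t=4:+1/829440 = 7/207360
(3j)²=28/2431 [(4 6 6; 0 0 0)], sign=+1
Σ_t [0,1]: t=0:+1/103680 t=1:−1/207360 = 1/207360
(3j)²=21/2431 [(4 6 6; 3 -3 0)], sign=+1
⇒ 4πI² = 5292/34969
I = (+1)√(5292/34969/(4π)) = 0.10973960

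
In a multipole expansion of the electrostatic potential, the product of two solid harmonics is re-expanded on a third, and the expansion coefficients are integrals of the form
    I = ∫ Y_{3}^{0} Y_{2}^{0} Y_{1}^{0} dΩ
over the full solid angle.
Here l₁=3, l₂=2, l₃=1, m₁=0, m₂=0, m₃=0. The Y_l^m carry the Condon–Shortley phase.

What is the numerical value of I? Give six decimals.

0.247767

Rules hold: Σm=0, L=6 even, 1≤1≤5.
N = 7·5·3 = 105
Δ = 4!·2!·0!/7! = 1/105
Racah Σ t=2..2: t=2:+1/4 = 1/4
⇒ 3j(3 2 1; 0 0 0)² = 3/35, sgn -1
(m-triple is (0,0,0) — same symbol as above.)
4πI² = N·(3j₀)²·(3jₘ)² = 27/35
I = +1·√(0.771429/4π) = 0.24776670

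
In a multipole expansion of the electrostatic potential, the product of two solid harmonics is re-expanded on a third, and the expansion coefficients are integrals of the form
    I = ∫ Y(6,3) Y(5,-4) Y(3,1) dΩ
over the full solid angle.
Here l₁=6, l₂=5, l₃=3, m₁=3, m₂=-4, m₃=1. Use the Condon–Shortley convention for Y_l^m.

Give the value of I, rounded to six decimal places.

0.176531

Checks pass: Σm=0; 14 even; l₃=3∈[1,11].
(2·6+1)(2·5+1)(2·3+1) = 1001
Δ: 8! 4! 2! / 15! → 1/675675
sum: t=3:−1/8640 t=4:+1/2304 t=5:−1/8640 = 7/34560
3j²(6 5 3; 0 0 0) = Δ·Π!·Σ² = 7/429  (sign -1)
sum: t=0:+1/241920 t=1:−1/40320 = -1/48384
3j²(6 5 3; 3 -4 1) = Δ·Π!·Σ² = 24/1001  (sign -1)
combine: 4πI² = 1001·7/429·24/1001 = 56/143
take √, sign +1: I = 0.17653103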